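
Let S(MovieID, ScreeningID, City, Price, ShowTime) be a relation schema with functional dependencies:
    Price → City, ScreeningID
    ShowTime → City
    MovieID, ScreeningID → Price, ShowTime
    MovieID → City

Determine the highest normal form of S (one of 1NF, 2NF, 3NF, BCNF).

1NF

Candidate keys: {MovieID, Price}, {MovieID, ScreeningID}. Prime attributes: {MovieID, Price, ScreeningID}.
For Price → City, ScreeningID we have {Price}⁺ = {City, Price, ScreeningID}; {Price} is not a superkey, so BCNF fails.
Because {City} is non-prime and the left side of Price → City, ScreeningID is not a superkey, the relation is not in 3NF.
Since {MovieID} ⊂ {MovieID, Price} and {MovieID}⁺ ⊇ {City} with {City} non-prime, there is a partial dependency; 2NF fails.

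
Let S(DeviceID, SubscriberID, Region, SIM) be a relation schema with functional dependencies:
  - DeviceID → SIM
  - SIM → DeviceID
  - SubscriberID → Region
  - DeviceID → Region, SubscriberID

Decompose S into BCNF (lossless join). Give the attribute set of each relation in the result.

Candidate keys of the original relation: {DeviceID}, {SIM}.
In {DeviceID, Region, SIM, SubscriberID}, {SubscriberID} is not a superkey ({SubscriberID}⁺ restricted to this set is {Region, SubscriberID}), so split on SubscriberID → Region into {Region, SubscriberID} and {DeviceID, SIM, SubscriberID}.
{Region, SubscriberID}: every determinant is a superkey — BCNF.
{DeviceID, SIM, SubscriberID}: every determinant is a superkey — BCNF.

{DeviceID, SIM, SubscriberID}; {Region, SubscriberID}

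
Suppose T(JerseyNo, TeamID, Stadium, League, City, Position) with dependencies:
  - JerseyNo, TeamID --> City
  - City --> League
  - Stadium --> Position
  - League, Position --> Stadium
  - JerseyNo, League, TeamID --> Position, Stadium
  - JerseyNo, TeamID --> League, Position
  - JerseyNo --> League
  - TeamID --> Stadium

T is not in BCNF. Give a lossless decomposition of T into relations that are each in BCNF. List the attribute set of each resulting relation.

{City, JerseyNo, TeamID}; {City, League}; {Position, Stadium}; {Stadium, TeamID}

Candidate key of the original relation: {JerseyNo, TeamID}.
Within {City, JerseyNo, League, Position, Stadium, TeamID}: {City}⁺ ∩ {City, JerseyNo, League, Position, Stadium, TeamID} = {City, League}, not the whole set, so City --> League violates BCNF; decompose into {City, League} and {City, JerseyNo, Position, Stadium, TeamID}.
{City, League} is in BCNF.
Within {City, JerseyNo, Position, Stadium, TeamID}: {Stadium}⁺ ∩ {City, JerseyNo, Position, Stadium, TeamID} = {Position, Stadium}, not the whole set, so Stadium --> Position violates BCNF; decompose into {Position, Stadium} and {City, JerseyNo, Stadium, TeamID}.
{Position, Stadium} is in BCNF.
Within {City, JerseyNo, Stadium, TeamID}: {TeamID}⁺ ∩ {City, JerseyNo, Stadium, TeamID} = {Stadium, TeamID}, not the whole set, so TeamID --> Stadium violates BCNF; decompose into {Stadium, TeamID} and {City, JerseyNo, TeamID}.
{Stadium, TeamID} is in BCNF.
{City, JerseyNo, TeamID} is in BCNF.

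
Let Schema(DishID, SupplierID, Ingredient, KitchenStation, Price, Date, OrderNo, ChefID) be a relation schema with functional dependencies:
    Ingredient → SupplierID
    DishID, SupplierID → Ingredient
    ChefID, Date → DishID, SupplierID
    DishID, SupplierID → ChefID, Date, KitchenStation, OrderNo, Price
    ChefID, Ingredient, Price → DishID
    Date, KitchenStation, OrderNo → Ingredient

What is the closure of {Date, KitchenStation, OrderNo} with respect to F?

{Date, Ingredient, KitchenStation, OrderNo, SupplierID}

Start with {Date, KitchenStation, OrderNo}.
Date, KitchenStation, OrderNo → Ingredient applies; add {Ingredient} → now {Date, Ingredient, KitchenStation, OrderNo}.
Ingredient → SupplierID applies; add {SupplierID} → now {Date, Ingredient, KitchenStation, OrderNo, SupplierID}.
No further FD applies.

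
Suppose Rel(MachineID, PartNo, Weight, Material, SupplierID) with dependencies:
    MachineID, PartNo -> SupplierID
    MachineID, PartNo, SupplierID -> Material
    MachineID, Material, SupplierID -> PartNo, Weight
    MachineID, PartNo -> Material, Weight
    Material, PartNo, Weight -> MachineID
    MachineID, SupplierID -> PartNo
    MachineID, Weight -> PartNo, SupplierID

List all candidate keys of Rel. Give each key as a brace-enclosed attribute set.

Closure of {MachineID, PartNo} is {MachineID, Material, PartNo, SupplierID, Weight}, the whole schema; {MachineID, PartNo} is a candidate key.
Closure of {MachineID, SupplierID} is {MachineID, Material, PartNo, SupplierID, Weight}, the whole schema; {MachineID, SupplierID} is a candidate key.
Closure of {MachineID, Weight} is {MachineID, Material, PartNo, SupplierID, Weight}, the whole schema; {MachineID, Weight} is a candidate key.
Closure of {Material, PartNo, Weight} is {MachineID, Material, PartNo, SupplierID, Weight}, the whole schema; {Material, PartNo, Weight} is a candidate key.
No proper subset of any of these is a key, and no other minimal superkey exists.

{MachineID, PartNo}, {MachineID, SupplierID}, {MachineID, Weight}, {Material, PartNo, Weight}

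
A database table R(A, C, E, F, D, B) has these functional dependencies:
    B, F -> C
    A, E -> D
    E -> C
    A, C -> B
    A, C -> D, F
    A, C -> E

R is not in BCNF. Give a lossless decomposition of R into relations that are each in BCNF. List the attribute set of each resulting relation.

{A, B, D, E, F}; {B, C, F}

Candidate keys of the original relation: {A, B, F}, {A, C}, {A, E}.
Within {A, B, C, D, E, F}: {B, F}⁺ ∩ {A, B, C, D, E, F} = {B, C, F}, not the whole set, so B, F -> C violates BCNF; decompose into {B, C, F} and {A, B, D, E, F}.
{B, C, F}: every determinant is a superkey — BCNF.
{A, B, D, E, F}: every determinant is a superkey — BCNF.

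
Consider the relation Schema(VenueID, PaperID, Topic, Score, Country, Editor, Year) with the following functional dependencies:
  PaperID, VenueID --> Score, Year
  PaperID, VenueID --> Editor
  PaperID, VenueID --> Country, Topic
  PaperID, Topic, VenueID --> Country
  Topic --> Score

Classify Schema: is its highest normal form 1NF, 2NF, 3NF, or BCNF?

Candidate key: {PaperID, VenueID}. Prime attributes: {PaperID, VenueID}.
For Topic --> Score we have {Topic}⁺ = {Score, Topic}; {Topic} is not a superkey, so BCNF fails.
Because {Score} is non-prime and the left side of Topic --> Score is not a superkey, the relation is not in 3NF.
Checking every proper subset of each key, none determines a non-prime attribute — 2NF is satisfied.

2NF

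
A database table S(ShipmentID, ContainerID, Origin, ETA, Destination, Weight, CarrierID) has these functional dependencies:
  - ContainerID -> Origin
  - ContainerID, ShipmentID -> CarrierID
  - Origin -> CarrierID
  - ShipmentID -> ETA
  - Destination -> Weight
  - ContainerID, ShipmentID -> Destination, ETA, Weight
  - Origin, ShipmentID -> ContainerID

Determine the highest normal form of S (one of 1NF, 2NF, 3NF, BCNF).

Candidate keys: {ContainerID, ShipmentID}, {Origin, ShipmentID}. Prime attributes: {ContainerID, Origin, ShipmentID}.
ContainerID -> Origin breaks BCNF: {ContainerID}⁺ = {CarrierID, ContainerID, Origin}, so {ContainerID} is not a superkey.
Because {CarrierID} is non-prime and the left side of Origin -> CarrierID is not a superkey, the relation is not in 3NF.
Since {ContainerID} ⊂ {ContainerID, ShipmentID} and {ContainerID}⁺ ⊇ {CarrierID} with {CarrierID} non-prime, there is a partial dependency; 2NF fails.

1NF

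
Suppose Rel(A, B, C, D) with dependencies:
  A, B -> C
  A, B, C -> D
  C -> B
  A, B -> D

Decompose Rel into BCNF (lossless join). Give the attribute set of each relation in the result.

Candidate keys of the original relation: {A, B}, {A, C}.
In {A, B, C, D}, {C} is not a superkey ({C}⁺ restricted to this set is {B, C}), so split on C -> B into {B, C} and {A, C, D}.
{B, C} is in BCNF.
{A, C, D} is in BCNF.

{A, C, D}; {B, C}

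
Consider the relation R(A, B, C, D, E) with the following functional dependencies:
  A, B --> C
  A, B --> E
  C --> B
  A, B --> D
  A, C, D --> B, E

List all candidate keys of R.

{A} never appears on the right of any FD, so every key must include it.
{A, B}⁺ = {A, B, C, D, E} — all of the relation — so {A, B} is a candidate key.
{A, C}⁺ = {A, B, C, D, E} — all of the relation — so {A, C} is a candidate key.
These are minimal and exhaustive — every other superkey contains one of them.

{A, B}, {A, C}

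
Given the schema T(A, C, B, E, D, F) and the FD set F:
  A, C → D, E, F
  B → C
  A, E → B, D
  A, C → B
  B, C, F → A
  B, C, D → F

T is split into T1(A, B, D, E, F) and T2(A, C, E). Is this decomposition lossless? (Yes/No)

Yes

The shared attributes are {A, E} and {A, E}⁺ = {A, B, C, D, E, F}.
This includes all of T1, so the common attributes are a superkey of T1 — the join is lossless.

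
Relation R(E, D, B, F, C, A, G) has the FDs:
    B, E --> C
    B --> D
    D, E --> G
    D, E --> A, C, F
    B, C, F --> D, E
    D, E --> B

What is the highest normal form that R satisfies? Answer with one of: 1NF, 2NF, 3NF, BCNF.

Candidate keys: {B, C, F}, {B, E}, {D, E}. Prime attributes: {B, C, D, E, F}.
B --> D: {B}⁺ = {B, D}, which is not all of the attributes, so the left side is not a superkey — BCNF is violated.
Its right-hand attributes {D} are all prime, as are those of every other non-superkey FD — the relation is in 3NF.

3NF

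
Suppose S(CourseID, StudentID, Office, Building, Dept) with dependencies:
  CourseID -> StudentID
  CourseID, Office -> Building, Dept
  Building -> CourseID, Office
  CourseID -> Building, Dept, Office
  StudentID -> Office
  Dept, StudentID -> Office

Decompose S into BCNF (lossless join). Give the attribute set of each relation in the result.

Candidate keys of the original relation: {Building}, {CourseID}.
In {Building, CourseID, Dept, Office, StudentID}, {StudentID} is not a superkey ({StudentID}⁺ restricted to this set is {Office, StudentID}), so split on StudentID -> Office into {Office, StudentID} and {Building, CourseID, Dept, StudentID}.
{Office, StudentID}: every determinant is a superkey — BCNF.
{Building, CourseID, Dept, StudentID}: every determinant is a superkey — BCNF.

{Building, CourseID, Dept, StudentID}; {Office, StudentID}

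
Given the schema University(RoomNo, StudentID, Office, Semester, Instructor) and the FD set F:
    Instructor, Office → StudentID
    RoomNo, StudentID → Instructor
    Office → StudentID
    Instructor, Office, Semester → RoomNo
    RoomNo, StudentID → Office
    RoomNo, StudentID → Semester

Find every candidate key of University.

{Instructor, Office, Semester}, {Office, RoomNo}, {RoomNo, StudentID}

{Office, RoomNo}⁺ = {Instructor, Office, RoomNo, Semester, StudentID}, which is every attribute, so {Office, RoomNo} is a candidate key.
{RoomNo, StudentID}⁺ = {Instructor, Office, RoomNo, Semester, StudentID}, which is every attribute, so {RoomNo, StudentID} is a candidate key.
{Instructor, Office, Semester}⁺ = {Instructor, Office, RoomNo, Semester, StudentID}, which is every attribute, so {Instructor, Office, Semester} is a candidate key.
Any other superkey properly contains one of these, so there are no further candidate keys.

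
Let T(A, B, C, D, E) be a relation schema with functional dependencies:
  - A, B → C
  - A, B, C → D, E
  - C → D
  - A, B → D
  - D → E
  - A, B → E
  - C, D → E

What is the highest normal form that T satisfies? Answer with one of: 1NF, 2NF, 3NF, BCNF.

Candidate key: {A, B}. Prime attributes: {A, B}.
C → D: {C}⁺ = {C, D, E}, which is not all of the attributes, so the left side is not a superkey — BCNF is violated.
C → D determines the non-prime attribute {D} from a non-superkey — 3NF is violated.
No non-prime attribute depends on a proper subset of any candidate key, so 2NF holds.

2NF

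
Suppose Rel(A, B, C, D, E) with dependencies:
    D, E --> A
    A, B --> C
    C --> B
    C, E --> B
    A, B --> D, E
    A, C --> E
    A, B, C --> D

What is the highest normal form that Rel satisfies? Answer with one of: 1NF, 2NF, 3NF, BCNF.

Candidate keys: {A, B}, {A, C}, {B, D, E}, {C, D, E}. Prime attributes: {A, B, C, D, E}.
D, E --> A: {D, E}⁺ = {A, D, E}, which is not all of the attributes, so the left side is not a superkey — BCNF is violated.
Its right-hand attributes {A} are all prime, as are those of every other non-superkey FD — the relation is in 3NF.

3NF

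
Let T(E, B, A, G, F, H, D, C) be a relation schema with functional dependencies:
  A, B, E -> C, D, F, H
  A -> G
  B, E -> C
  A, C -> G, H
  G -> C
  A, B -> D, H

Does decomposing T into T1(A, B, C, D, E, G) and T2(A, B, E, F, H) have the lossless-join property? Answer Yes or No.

Yes

T1 ∩ T2 = {A, B, E}; its closure under F is {A, B, C, D, E, F, G, H}.
Since T1 ⊆ {A, B, C, D, E, F, G, H}, the intersection is a superkey of T1; the decomposition is lossless.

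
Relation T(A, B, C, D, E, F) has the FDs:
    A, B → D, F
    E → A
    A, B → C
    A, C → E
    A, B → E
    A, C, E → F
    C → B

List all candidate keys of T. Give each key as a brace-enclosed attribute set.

{A, B}, {A, C}, {B, E}, {C, E}

Closure of {A, B} is {A, B, C, D, E, F}, the whole schema; {A, B} is a candidate key.
Closure of {A, C} is {A, B, C, D, E, F}, the whole schema; {A, C} is a candidate key.
Closure of {B, E} is {A, B, C, D, E, F}, the whole schema; {B, E} is a candidate key.
Closure of {C, E} is {A, B, C, D, E, F}, the whole schema; {C, E} is a candidate key.
These are minimal and exhaustive — every other superkey contains one of them.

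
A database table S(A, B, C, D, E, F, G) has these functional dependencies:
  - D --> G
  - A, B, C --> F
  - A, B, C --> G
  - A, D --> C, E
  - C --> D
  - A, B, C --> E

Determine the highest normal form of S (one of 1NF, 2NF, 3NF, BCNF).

1NF

Candidate keys: {A, B, C}, {A, B, D}. Prime attributes: {A, B, C, D}.
D --> G: {D}⁺ = {D, G}, which is not all of the attributes, so the left side is not a superkey — BCNF is violated.
D --> G determines the non-prime attribute {G} from a non-superkey — 3NF is violated.
The proper key subset {C} of {A, B, C} determines non-prime {G}, so the relation is not even in 2NF.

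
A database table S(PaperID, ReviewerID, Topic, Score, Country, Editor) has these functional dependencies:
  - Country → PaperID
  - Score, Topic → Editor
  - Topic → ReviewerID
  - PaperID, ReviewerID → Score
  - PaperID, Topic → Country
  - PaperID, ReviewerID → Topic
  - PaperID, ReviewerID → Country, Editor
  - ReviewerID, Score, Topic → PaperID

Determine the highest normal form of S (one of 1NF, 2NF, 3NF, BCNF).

Candidate keys: {Country, ReviewerID}, {Country, Topic}, {PaperID, ReviewerID}, {PaperID, Topic}, {Score, Topic}. Prime attributes: {Country, PaperID, ReviewerID, Score, Topic}.
For Country → PaperID we have {Country}⁺ = {Country, PaperID}; {Country} is not a superkey, so BCNF fails.
Its right-hand attributes {PaperID} are all prime, as are those of every other non-superkey FD — the relation is in 3NF.

3NF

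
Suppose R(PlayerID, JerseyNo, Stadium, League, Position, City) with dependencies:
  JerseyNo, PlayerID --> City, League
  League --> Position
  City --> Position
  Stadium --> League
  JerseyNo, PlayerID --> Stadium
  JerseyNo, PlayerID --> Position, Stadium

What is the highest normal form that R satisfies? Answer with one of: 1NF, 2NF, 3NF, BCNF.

2NF

Candidate key: {JerseyNo, PlayerID}. Prime attributes: {JerseyNo, PlayerID}.
For League --> Position we have {League}⁺ = {League, Position}; {League} is not a superkey, so BCNF fails.
Because {Position} is non-prime and the left side of League --> Position is not a superkey, the relation is not in 3NF.
No non-prime attribute depends on a proper subset of any candidate key, so 2NF holds.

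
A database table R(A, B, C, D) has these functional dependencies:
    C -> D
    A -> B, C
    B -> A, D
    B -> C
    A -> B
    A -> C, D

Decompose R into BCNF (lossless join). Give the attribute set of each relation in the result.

{A, B, C}; {C, D}

Candidate keys of the original relation: {A}, {B}.
Within {A, B, C, D}: {C}⁺ ∩ {A, B, C, D} = {C, D}, not the whole set, so C -> D violates BCNF; decompose into {C, D} and {A, B, C}.
{C, D} is in BCNF.
{A, B, C} is in BCNF.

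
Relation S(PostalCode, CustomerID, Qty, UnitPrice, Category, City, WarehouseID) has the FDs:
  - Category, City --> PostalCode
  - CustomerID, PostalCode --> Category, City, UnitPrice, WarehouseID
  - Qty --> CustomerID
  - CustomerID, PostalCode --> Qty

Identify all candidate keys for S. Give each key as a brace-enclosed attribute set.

{Category, City, CustomerID}, {Category, City, Qty}, {CustomerID, PostalCode}, {PostalCode, Qty}

{CustomerID, PostalCode} is a candidate key since {CustomerID, PostalCode}⁺ = {Category, City, CustomerID, PostalCode, Qty, UnitPrice, WarehouseID} covers every attribute.
{PostalCode, Qty} is a candidate key since {PostalCode, Qty}⁺ = {Category, City, CustomerID, PostalCode, Qty, UnitPrice, WarehouseID} covers every attribute.
{Category, City, CustomerID} is a candidate key since {Category, City, CustomerID}⁺ = {Category, City, CustomerID, PostalCode, Qty, UnitPrice, WarehouseID} covers every attribute.
{Category, City, Qty} is a candidate key since {Category, City, Qty}⁺ = {Category, City, CustomerID, PostalCode, Qty, UnitPrice, WarehouseID} covers every attribute.
Any other superkey properly contains one of these, so there are no further candidate keys.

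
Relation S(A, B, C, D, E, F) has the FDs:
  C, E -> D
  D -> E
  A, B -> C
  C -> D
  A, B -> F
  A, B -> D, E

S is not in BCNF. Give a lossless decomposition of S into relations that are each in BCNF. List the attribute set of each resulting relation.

{A, B, C, F}; {C, D}; {C, E}; {D, E}

Candidate key of the original relation: {A, B}.
Within {A, B, C, D, E, F}: {C, E}⁺ ∩ {A, B, C, D, E, F} = {C, D, E}, not the whole set, so C, E -> D violates BCNF; decompose into {C, D, E} and {A, B, C, E, F}.
Within {C, D, E}: {D}⁺ ∩ {C, D, E} = {D, E}, not the whole set, so D -> E violates BCNF; decompose into {D, E} and {C, D}.
{D, E} has no BCNF violation.
{C, D} has no BCNF violation.
Within {A, B, C, E, F}: {C}⁺ ∩ {A, B, C, E, F} = {C, E}, not the whole set, so C -> E violates BCNF; decompose into {C, E} and {A, B, C, F}.
{C, E} has no BCNF violation.
{A, B, C, F} has no BCNF violation.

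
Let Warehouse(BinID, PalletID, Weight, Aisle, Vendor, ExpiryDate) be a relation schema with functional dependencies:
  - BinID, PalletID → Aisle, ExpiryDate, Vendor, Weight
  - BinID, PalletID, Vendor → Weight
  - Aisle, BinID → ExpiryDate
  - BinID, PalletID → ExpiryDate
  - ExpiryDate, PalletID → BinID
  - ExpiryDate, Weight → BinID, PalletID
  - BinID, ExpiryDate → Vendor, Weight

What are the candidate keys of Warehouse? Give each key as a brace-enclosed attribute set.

{Aisle, BinID}, {BinID, ExpiryDate}, {BinID, PalletID}, {ExpiryDate, PalletID}, {ExpiryDate, Weight}

{Aisle, BinID}⁺ = {Aisle, BinID, ExpiryDate, PalletID, Vendor, Weight}, which is every attribute, so {Aisle, BinID} is a candidate key.
{BinID, ExpiryDate}⁺ = {Aisle, BinID, ExpiryDate, PalletID, Vendor, Weight}, which is every attribute, so {BinID, ExpiryDate} is a candidate key.
{BinID, PalletID}⁺ = {Aisle, BinID, ExpiryDate, PalletID, Vendor, Weight}, which is every attribute, so {BinID, PalletID} is a candidate key.
{ExpiryDate, PalletID}⁺ = {Aisle, BinID, ExpiryDate, PalletID, Vendor, Weight}, which is every attribute, so {ExpiryDate, PalletID} is a candidate key.
{ExpiryDate, Weight}⁺ = {Aisle, BinID, ExpiryDate, PalletID, Vendor, Weight}, which is every attribute, so {ExpiryDate, Weight} is a candidate key.
Any other superkey properly contains one of these, so there are no further candidate keys.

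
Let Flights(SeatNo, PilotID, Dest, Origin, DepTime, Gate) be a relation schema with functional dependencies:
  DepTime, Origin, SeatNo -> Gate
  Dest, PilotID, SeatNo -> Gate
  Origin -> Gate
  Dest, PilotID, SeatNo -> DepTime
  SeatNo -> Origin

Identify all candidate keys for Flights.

{Dest, PilotID, SeatNo}

No FD produces {Dest, PilotID, SeatNo}, so they must be in every candidate key.
{Dest, PilotID, SeatNo} is a candidate key since {Dest, PilotID, SeatNo}⁺ = {DepTime, Dest, Gate, Origin, PilotID, SeatNo} covers every attribute.
Every other attribute set either contains this one or has a smaller closure.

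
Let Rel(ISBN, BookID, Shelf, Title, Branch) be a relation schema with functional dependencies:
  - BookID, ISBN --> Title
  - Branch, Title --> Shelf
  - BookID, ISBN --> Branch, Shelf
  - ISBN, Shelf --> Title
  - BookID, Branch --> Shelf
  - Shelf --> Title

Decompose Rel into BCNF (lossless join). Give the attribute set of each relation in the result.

{BookID, Branch, ISBN}; {BookID, Branch, Title}; {Branch, Shelf}; {Shelf, Title}

Candidate key of the original relation: {BookID, ISBN}.
In {BookID, Branch, ISBN, Shelf, Title}, {Branch, Title} is not a superkey ({Branch, Title}⁺ restricted to this set is {Branch, Shelf, Title}), so split on Branch, Title --> Shelf into {Branch, Shelf, Title} and {BookID, Branch, ISBN, Title}.
In {Branch, Shelf, Title}, {Shelf} is not a superkey ({Shelf}⁺ restricted to this set is {Shelf, Title}), so split on Shelf --> Title into {Shelf, Title} and {Branch, Shelf}.
{Shelf, Title}: every determinant is a superkey — BCNF.
{Branch, Shelf}: every determinant is a superkey — BCNF.
In {BookID, Branch, ISBN, Title}, {BookID, Branch} is not a superkey ({BookID, Branch}⁺ restricted to this set is {BookID, Branch, Title}), so split on BookID, Branch --> Title into {BookID, Branch, Title} and {BookID, Branch, ISBN}.
{BookID, Branch, Title}: every determinant is a superkey — BCNF.
{BookID, Branch, ISBN}: every determinant is a superkey — BCNF.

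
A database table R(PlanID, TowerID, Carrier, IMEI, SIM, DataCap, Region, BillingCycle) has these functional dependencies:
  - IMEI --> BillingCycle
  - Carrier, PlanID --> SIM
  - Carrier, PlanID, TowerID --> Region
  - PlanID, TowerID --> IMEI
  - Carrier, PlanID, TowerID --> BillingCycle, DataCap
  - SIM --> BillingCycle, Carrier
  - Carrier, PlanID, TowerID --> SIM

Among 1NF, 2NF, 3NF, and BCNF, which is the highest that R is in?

Candidate keys: {Carrier, PlanID, TowerID}, {PlanID, SIM, TowerID}. Prime attributes: {Carrier, PlanID, SIM, TowerID}.
IMEI --> BillingCycle breaks BCNF: {IMEI}⁺ = {BillingCycle, IMEI}, so {IMEI} is not a superkey.
IMEI --> BillingCycle has non-prime {BillingCycle} on the right and a non-superkey on the left, so 3NF fails.
The proper key subset {Carrier, PlanID} of {Carrier, PlanID, TowerID} determines non-prime {BillingCycle}, so the relation is not even in 2NF.

1NF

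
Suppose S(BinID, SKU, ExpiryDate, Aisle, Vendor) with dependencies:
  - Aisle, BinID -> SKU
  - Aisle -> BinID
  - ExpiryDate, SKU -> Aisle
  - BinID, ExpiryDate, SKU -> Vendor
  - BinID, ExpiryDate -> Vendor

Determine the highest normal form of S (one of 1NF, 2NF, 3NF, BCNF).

1NF

Candidate keys: {Aisle, ExpiryDate}, {ExpiryDate, SKU}. Prime attributes: {Aisle, ExpiryDate, SKU}.
Aisle, BinID -> SKU: {Aisle, BinID}⁺ = {Aisle, BinID, SKU}, which is not all of the attributes, so the left side is not a superkey — BCNF is violated.
Aisle -> BinID has non-prime {BinID} on the right and a non-superkey on the left, so 3NF fails.
Since {Aisle} ⊂ {Aisle, ExpiryDate} and {Aisle}⁺ ⊇ {BinID} with {BinID} non-prime, there is a partial dependency; 2NF fails.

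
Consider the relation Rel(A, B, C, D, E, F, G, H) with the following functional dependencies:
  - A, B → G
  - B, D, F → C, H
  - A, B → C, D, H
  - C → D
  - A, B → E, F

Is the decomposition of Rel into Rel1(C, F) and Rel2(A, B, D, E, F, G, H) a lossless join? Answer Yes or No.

No

Rel1 ∩ Rel2 = {F}; its closure under F is {F}.
The closure covers neither Rel1 nor Rel2 entirely; the join is not lossless.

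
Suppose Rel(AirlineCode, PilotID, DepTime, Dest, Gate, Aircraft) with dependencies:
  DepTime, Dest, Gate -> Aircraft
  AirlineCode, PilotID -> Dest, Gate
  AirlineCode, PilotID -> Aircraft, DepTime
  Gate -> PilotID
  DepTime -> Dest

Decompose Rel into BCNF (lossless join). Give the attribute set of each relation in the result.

{Aircraft, DepTime, Gate}; {AirlineCode, DepTime, Gate}; {DepTime, Dest}; {Gate, PilotID}

Candidate keys of the original relation: {AirlineCode, Gate}, {AirlineCode, PilotID}.
In {Aircraft, AirlineCode, DepTime, Dest, Gate, PilotID}, {DepTime, Dest, Gate} is not a superkey ({DepTime, Dest, Gate}⁺ restricted to this set is {Aircraft, DepTime, Dest, Gate, PilotID}), so split on DepTime, Dest, Gate -> Aircraft, PilotID into {Aircraft, DepTime, Dest, Gate, PilotID} and {AirlineCode, DepTime, Dest, Gate}.
In {Aircraft, DepTime, Dest, Gate, PilotID}, {Gate} is not a superkey ({Gate}⁺ restricted to this set is {Gate, PilotID}), so split on Gate -> PilotID into {Gate, PilotID} and {Aircraft, DepTime, Dest, Gate}.
{Gate, PilotID}: every determinant is a superkey — BCNF.
In {Aircraft, DepTime, Dest, Gate}, {DepTime} is not a superkey ({DepTime}⁺ restricted to this set is {DepTime, Dest}), so split on DepTime -> Dest into {DepTime, Dest} and {Aircraft, DepTime, Gate}.
{DepTime, Dest}: every determinant is a superkey — BCNF.
{Aircraft, DepTime, Gate}: every determinant is a superkey — BCNF.
In {AirlineCode, DepTime, Dest, Gate}, {DepTime} is not a superkey ({DepTime}⁺ restricted to this set is {DepTime, Dest}), so split on DepTime -> Dest into {DepTime, Dest} and {AirlineCode, DepTime, Gate}.
{DepTime, Dest}: every determinant is a superkey — BCNF.
{AirlineCode, DepTime, Gate}: every determinant is a superkey — BCNF.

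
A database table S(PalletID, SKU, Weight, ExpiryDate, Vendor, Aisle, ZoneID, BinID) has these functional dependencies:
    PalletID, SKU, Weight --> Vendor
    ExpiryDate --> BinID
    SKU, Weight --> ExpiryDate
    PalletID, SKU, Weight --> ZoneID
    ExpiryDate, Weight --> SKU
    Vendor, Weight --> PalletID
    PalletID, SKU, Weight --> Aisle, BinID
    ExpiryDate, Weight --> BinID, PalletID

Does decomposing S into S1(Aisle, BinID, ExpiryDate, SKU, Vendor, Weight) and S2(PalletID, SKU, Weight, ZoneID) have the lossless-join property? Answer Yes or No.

Yes

S1 ∩ S2 = {SKU, Weight}; its closure under F is {Aisle, BinID, ExpiryDate, PalletID, SKU, Vendor, Weight, ZoneID}.
S1 is contained in that closure, so S1 ∩ S2 --> S1 holds and the join is lossless.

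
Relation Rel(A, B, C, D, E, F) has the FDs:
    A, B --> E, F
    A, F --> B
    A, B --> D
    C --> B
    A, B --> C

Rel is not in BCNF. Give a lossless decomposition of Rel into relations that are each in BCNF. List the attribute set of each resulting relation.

Candidate keys of the original relation: {A, B}, {A, C}, {A, F}.
Within {A, B, C, D, E, F}: {C}⁺ ∩ {A, B, C, D, E, F} = {B, C}, not the whole set, so C --> B violates BCNF; decompose into {B, C} and {A, C, D, E, F}.
{B, C} is in BCNF.
{A, C, D, E, F} is in BCNF.

{A, C, D, E, F}; {B, C}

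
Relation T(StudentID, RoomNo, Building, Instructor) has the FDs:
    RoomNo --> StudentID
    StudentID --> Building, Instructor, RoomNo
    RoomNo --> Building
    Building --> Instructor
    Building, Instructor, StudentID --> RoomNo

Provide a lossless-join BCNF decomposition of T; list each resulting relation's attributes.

Candidate keys of the original relation: {RoomNo}, {StudentID}.
{Building, Instructor, RoomNo, StudentID}: {Building} determines {Building, Instructor} here but is not a superkey — split on Building --> Instructor, giving {Building, Instructor} and {Building, RoomNo, StudentID}.
{Building, Instructor} has no BCNF violation.
{Building, RoomNo, StudentID} has no BCNF violation.

{Building, Instructor}; {Building, RoomNo, StudentID}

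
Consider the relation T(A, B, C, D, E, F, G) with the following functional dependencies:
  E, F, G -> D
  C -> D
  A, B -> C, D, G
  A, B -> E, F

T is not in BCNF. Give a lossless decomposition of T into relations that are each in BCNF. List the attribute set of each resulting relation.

{A, B, C, E, F, G}; {D, E, F, G}

Candidate key of the original relation: {A, B}.
Within {A, B, C, D, E, F, G}: {E, F, G}⁺ ∩ {A, B, C, D, E, F, G} = {D, E, F, G}, not the whole set, so E, F, G -> D violates BCNF; decompose into {D, E, F, G} and {A, B, C, E, F, G}.
{D, E, F, G} has no BCNF violation.
{A, B, C, E, F, G} has no BCNF violation.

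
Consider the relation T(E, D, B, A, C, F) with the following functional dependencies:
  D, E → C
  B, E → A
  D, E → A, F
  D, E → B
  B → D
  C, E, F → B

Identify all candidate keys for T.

{B, E}, {C, E, F}, {D, E}

Attributes never on any right-hand side: {E} — every candidate key must contain it.
{B, E}⁺ = {A, B, C, D, E, F} — all of the relation — so {B, E} is a candidate key.
{D, E}⁺ = {A, B, C, D, E, F} — all of the relation — so {D, E} is a candidate key.
{C, E, F}⁺ = {A, B, C, D, E, F} — all of the relation — so {C, E, F} is a candidate key.
No proper subset of any of these is a key, and no other minimal superkey exists.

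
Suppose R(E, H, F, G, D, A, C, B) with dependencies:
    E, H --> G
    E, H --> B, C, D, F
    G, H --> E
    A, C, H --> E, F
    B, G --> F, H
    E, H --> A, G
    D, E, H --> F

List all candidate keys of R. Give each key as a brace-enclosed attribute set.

{B, G}⁺ = {A, B, C, D, E, F, G, H}, which is every attribute, so {B, G} is a candidate key.
{E, H}⁺ = {A, B, C, D, E, F, G, H}, which is every attribute, so {E, H} is a candidate key.
{G, H}⁺ = {A, B, C, D, E, F, G, H}, which is every attribute, so {G, H} is a candidate key.
{A, C, H}⁺ = {A, B, C, D, E, F, G, H}, which is every attribute, so {A, C, H} is a candidate key.
No proper subset of any of these is a key, and no other minimal superkey exists.

{A, C, H}, {B, G}, {E, H}, {G, H}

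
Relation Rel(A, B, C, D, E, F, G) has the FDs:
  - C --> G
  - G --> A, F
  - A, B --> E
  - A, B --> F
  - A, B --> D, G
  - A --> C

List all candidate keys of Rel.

{A, B}, {B, C}, {B, G}

No FD produces {B}, so it must be in every candidate key.
{A, B} is a candidate key since {A, B}⁺ = {A, B, C, D, E, F, G} covers every attribute.
{B, C} is a candidate key since {B, C}⁺ = {A, B, C, D, E, F, G} covers every attribute.
{B, G} is a candidate key since {B, G}⁺ = {A, B, C, D, E, F, G} covers every attribute.
These are minimal and exhaustive — every other superkey contains one of them.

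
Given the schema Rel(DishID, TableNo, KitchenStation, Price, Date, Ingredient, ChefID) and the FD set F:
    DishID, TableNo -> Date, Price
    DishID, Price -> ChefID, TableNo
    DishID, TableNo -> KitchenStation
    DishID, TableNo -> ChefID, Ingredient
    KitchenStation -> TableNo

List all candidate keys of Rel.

{DishID} never appears on the right of any FD, so every key must include it.
{DishID, KitchenStation}⁺ = {ChefID, Date, DishID, Ingredient, KitchenStation, Price, TableNo} — all of the relation — so {DishID, KitchenStation} is a candidate key.
{DishID, Price}⁺ = {ChefID, Date, DishID, Ingredient, KitchenStation, Price, TableNo} — all of the relation — so {DishID, Price} is a candidate key.
{DishID, TableNo}⁺ = {ChefID, Date, DishID, Ingredient, KitchenStation, Price, TableNo} — all of the relation — so {DishID, TableNo} is a candidate key.
These are minimal and exhaustive — every other superkey contains one of them.

{DishID, KitchenStation}, {DishID, Price}, {DishID, TableNo}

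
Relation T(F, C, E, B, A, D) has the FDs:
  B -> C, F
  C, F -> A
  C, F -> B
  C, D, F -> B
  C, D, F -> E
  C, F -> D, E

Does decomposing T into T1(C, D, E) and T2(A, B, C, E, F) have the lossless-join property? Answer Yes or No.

Common attributes: {C, E}; their closure is {C, E}.
T1 ⊄ {C, E} and T2 ⊄ {C, E}, so the split is lossy.

No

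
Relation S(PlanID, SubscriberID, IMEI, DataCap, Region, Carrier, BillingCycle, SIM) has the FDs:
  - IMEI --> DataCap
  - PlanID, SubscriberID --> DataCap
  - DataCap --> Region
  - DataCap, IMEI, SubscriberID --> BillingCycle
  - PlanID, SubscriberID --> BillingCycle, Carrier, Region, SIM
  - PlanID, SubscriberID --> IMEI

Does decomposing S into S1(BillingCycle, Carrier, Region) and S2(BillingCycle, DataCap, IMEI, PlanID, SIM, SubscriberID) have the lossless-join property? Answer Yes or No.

No

S1 ∩ S2 = {BillingCycle}; its closure under F is {BillingCycle}.
S1 ⊄ {BillingCycle} and S2 ⊄ {BillingCycle}, so the split is lossy.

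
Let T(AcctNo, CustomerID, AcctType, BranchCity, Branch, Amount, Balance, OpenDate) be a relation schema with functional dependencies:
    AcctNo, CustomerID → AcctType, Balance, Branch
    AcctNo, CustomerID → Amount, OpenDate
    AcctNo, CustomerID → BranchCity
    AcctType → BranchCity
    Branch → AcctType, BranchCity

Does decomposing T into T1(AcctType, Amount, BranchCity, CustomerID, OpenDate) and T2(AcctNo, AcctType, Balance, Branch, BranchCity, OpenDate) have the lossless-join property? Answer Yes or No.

No

T1 ∩ T2 = {AcctType, BranchCity, OpenDate}; its closure under F is {AcctType, BranchCity, OpenDate}.
The closure covers neither T1 nor T2 entirely; the join is not lossless.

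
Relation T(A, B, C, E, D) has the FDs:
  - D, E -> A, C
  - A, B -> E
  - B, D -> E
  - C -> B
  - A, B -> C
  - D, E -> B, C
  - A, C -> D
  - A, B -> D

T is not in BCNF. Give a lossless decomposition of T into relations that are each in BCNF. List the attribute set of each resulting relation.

{A, C, D, E}; {B, C}

Candidate keys of the original relation: {A, B}, {A, C}, {B, D}, {C, D}, {D, E}.
In {A, B, C, D, E}, {C} is not a superkey ({C}⁺ restricted to this set is {B, C}), so split on C -> B into {B, C} and {A, C, D, E}.
{B, C} is in BCNF.
{A, C, D, E} is in BCNF.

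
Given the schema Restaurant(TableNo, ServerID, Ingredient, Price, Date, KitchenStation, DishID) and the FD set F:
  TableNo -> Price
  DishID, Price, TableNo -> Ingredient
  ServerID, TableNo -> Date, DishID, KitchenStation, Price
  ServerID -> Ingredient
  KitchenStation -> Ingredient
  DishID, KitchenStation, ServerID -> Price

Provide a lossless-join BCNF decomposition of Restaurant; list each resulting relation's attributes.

Candidate key of the original relation: {ServerID, TableNo}.
{Date, DishID, Ingredient, KitchenStation, Price, ServerID, TableNo}: {TableNo} determines {Price, TableNo} here but is not a superkey — split on TableNo -> Price, giving {Price, TableNo} and {Date, DishID, Ingredient, KitchenStation, ServerID, TableNo}.
{Price, TableNo}: every determinant is a superkey — BCNF.
{Date, DishID, Ingredient, KitchenStation, ServerID, TableNo}: {ServerID} determines {Ingredient, ServerID} here but is not a superkey — split on ServerID -> Ingredient, giving {Ingredient, ServerID} and {Date, DishID, KitchenStation, ServerID, TableNo}.
{Ingredient, ServerID}: every determinant is a superkey — BCNF.
{Date, DishID, KitchenStation, ServerID, TableNo}: every determinant is a superkey — BCNF.

{Date, DishID, KitchenStation, ServerID, TableNo}; {Ingredient, ServerID}; {Price, TableNo}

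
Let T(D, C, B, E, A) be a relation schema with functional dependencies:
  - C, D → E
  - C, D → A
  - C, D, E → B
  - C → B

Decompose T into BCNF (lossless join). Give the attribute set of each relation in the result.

Candidate key of the original relation: {C, D}.
{A, B, C, D, E}: {C} determines {B, C} here but is not a superkey — split on C → B, giving {B, C} and {A, C, D, E}.
{B, C} is in BCNF.
{A, C, D, E} is in BCNF.

{A, C, D, E}; {B, C}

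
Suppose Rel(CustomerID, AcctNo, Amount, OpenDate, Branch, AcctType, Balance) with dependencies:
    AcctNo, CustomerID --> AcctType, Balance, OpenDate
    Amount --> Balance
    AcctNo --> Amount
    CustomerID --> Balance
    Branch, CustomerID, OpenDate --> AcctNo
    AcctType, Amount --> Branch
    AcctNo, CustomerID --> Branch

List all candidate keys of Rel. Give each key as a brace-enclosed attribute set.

{CustomerID} never appears on the right of any FD, so every key must include it.
{AcctNo, CustomerID} is a candidate key since {AcctNo, CustomerID}⁺ = {AcctNo, AcctType, Amount, Balance, Branch, CustomerID, OpenDate} covers every attribute.
{Branch, CustomerID, OpenDate} is a candidate key since {Branch, CustomerID, OpenDate}⁺ = {AcctNo, AcctType, Amount, Balance, Branch, CustomerID, OpenDate} covers every attribute.
{AcctType, Amount, CustomerID, OpenDate} is a candidate key since {AcctType, Amount, CustomerID, OpenDate}⁺ = {AcctNo, AcctType, Amount, Balance, Branch, CustomerID, OpenDate} covers every attribute.
These are minimal and exhaustive — every other superkey contains one of them.

{AcctNo, CustomerID}, {AcctType, Amount, CustomerID, OpenDate}, {Branch, CustomerID, OpenDate}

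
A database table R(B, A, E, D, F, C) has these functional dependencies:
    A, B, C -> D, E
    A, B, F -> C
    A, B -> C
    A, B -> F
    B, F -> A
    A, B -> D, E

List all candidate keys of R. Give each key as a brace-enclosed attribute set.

No FD produces {B}, so it must be in every candidate key.
{A, B} is a candidate key since {A, B}⁺ = {A, B, C, D, E, F} covers every attribute.
{B, F} is a candidate key since {B, F}⁺ = {A, B, C, D, E, F} covers every attribute.
Any other superkey properly contains one of these, so there are no further candidate keys.

{A, B}, {B, F}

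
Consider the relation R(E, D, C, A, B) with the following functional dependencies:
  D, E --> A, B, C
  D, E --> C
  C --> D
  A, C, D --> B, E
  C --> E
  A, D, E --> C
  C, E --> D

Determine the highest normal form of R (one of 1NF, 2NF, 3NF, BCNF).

Candidate keys: {C}, {D, E}. Prime attributes: {C, D, E}.
The left-hand side of every FD is a superkey, so BCNF is satisfied.

BCNF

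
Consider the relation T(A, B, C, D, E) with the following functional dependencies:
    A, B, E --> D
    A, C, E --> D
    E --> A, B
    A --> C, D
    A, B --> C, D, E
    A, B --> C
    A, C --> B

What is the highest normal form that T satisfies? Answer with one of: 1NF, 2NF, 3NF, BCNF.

Candidate keys: {A}, {E}. Prime attributes: {A, E}.
Every FD has a superkey on the left, so the relation is in BCNF.

BCNF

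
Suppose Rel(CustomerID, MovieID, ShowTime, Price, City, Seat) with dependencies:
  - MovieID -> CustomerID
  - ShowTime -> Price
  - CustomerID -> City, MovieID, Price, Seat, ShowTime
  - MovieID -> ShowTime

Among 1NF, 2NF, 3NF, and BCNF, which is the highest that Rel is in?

2NF

Candidate keys: {CustomerID}, {MovieID}. Prime attributes: {CustomerID, MovieID}.
ShowTime -> Price: {ShowTime}⁺ = {Price, ShowTime}, which is not all of the attributes, so the left side is not a superkey — BCNF is violated.
ShowTime -> Price determines the non-prime attribute {Price} from a non-superkey — 3NF is violated.
Every candidate key is a single attribute, so no partial dependency is possible; 2NF holds.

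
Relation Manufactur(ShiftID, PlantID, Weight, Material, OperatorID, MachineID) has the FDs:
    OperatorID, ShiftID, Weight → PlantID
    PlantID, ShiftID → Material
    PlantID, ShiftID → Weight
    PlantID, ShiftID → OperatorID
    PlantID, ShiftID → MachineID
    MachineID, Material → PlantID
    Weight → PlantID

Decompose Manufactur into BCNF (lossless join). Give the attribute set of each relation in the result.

Candidate keys of the original relation: {MachineID, Material, ShiftID}, {PlantID, ShiftID}, {ShiftID, Weight}.
{MachineID, Material, OperatorID, PlantID, ShiftID, Weight}: {MachineID, Material} determines {MachineID, Material, PlantID} here but is not a superkey — split on MachineID, Material → PlantID, giving {MachineID, Material, PlantID} and {MachineID, Material, OperatorID, ShiftID, Weight}.
{MachineID, Material, PlantID}: every determinant is a superkey — BCNF.
{MachineID, Material, OperatorID, ShiftID, Weight}: every determinant is a superkey — BCNF.

{MachineID, Material, OperatorID, ShiftID, Weight}; {MachineID, Material, PlantID}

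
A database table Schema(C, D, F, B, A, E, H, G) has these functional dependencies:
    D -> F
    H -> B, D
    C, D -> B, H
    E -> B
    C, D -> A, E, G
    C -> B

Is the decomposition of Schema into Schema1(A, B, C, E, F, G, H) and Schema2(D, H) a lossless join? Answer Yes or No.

Yes

The shared attributes are {H} and {H}⁺ = {B, D, F, H}.
Schema2 is contained in that closure, so Schema1 ∩ Schema2 -> Schema2 holds and the join is lossless.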